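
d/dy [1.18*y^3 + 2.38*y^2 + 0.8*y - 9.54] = 3.54*y^2 + 4.76*y + 0.8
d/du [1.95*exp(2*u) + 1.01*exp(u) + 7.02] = (3.9*exp(u) + 1.01)*exp(u)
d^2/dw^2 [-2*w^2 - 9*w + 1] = -4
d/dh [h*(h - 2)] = 2*h - 2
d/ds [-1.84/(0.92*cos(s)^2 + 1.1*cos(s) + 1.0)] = -(3.3856*cos(s) + 2.024)*sin(s)/(0.92*cos(s)^2 + 1.1*cos(s) + 1.0)^2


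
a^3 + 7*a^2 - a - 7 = (a - 1)*(a + 1)*(a + 7)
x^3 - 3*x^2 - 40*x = x*(x - 8)*(x + 5)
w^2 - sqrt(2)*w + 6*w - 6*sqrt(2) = (w + 6)*(w - sqrt(2))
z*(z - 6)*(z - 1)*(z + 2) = z^4 - 5*z^3 - 8*z^2 + 12*z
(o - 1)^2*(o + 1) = o^3 - o^2 - o + 1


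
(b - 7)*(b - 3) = b^2 - 10*b + 21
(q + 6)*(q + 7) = q^2 + 13*q + 42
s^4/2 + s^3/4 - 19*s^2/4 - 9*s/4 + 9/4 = (s/2 + 1/2)*(s - 3)*(s - 1/2)*(s + 3)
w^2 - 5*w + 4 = (w - 4)*(w - 1)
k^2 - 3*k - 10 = (k - 5)*(k + 2)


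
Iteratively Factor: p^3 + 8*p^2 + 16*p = (p + 4)*(p^2 + 4*p) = (p + 4)^2*(p)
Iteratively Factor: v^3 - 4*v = (v - 2)*(v^2 + 2*v) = (v - 2)*(v + 2)*(v)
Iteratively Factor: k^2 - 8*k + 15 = (k - 5)*(k - 3)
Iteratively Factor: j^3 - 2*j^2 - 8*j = (j + 2)*(j^2 - 4*j) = j*(j + 2)*(j - 4)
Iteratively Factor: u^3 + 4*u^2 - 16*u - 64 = (u - 4)*(u^2 + 8*u + 16) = (u - 4)*(u + 4)*(u + 4)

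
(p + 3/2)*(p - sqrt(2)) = p^2 - sqrt(2)*p + 3*p/2 - 3*sqrt(2)/2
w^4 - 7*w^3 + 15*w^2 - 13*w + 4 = (w - 4)*(w - 1)^3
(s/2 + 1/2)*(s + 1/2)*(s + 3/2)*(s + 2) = s^4/2 + 5*s^3/2 + 35*s^2/8 + 25*s/8 + 3/4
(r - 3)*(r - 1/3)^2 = r^3 - 11*r^2/3 + 19*r/9 - 1/3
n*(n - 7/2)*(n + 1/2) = n^3 - 3*n^2 - 7*n/4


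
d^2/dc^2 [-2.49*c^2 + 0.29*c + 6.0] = -4.98000000000000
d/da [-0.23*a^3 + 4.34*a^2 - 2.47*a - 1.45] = -0.69*a^2 + 8.68*a - 2.47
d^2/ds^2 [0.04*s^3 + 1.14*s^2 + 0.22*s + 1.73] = 0.24*s + 2.28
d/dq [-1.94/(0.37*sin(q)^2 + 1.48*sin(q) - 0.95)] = (1.4356*sin(q) + 2.8712)*cos(q)/(0.37*sin(q)^2 + 1.48*sin(q) - 0.95)^2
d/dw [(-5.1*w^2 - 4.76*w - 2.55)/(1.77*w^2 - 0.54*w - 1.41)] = (11.1792*w^2 + 23.409*w + 5.3346)/(3.1329*w^4 - 1.9116*w^3 - 4.6998*w^2 + 1.5228*w + 1.9881)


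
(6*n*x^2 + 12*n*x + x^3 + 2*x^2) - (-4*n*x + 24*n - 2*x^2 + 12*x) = 6*n*x^2 + 16*n*x - 24*n + x^3 + 4*x^2 - 12*x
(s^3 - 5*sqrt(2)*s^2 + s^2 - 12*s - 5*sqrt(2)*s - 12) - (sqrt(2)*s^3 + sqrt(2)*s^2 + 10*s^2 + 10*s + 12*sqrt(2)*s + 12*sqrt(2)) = -sqrt(2)*s^3 + s^3 - 9*s^2 - 6*sqrt(2)*s^2 - 17*sqrt(2)*s - 22*s - 12*sqrt(2) - 12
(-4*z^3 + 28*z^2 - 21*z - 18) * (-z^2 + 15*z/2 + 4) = 4*z^5 - 58*z^4 + 215*z^3 - 55*z^2/2 - 219*z - 72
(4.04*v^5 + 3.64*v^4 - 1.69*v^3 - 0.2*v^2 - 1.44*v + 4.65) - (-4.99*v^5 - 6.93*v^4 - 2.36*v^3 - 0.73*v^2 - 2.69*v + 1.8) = 9.03*v^5 + 10.57*v^4 + 0.67*v^3 + 0.53*v^2 + 1.25*v + 2.85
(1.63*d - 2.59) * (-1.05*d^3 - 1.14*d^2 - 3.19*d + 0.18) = -1.7115*d^4 + 0.8613*d^3 - 2.2471*d^2 + 8.5555*d - 0.4662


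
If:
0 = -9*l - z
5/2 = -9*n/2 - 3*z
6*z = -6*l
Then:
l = 0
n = -5/9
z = 0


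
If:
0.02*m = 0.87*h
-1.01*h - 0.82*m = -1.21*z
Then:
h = 0.0329880043620502*z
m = 1.43497818974918*z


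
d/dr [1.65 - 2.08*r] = -2.08000000000000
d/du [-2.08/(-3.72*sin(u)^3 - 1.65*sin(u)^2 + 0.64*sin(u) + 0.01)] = (-23.2128*sin(u)^2 - 6.864*sin(u) + 1.3312)*cos(u)/(3.72*sin(u)^3 + 1.65*sin(u)^2 - 0.64*sin(u) - 0.01)^2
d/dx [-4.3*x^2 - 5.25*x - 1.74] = -8.6*x - 5.25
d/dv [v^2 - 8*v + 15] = 2*v - 8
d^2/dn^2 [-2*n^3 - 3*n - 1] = -12*n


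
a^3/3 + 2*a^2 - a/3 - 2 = (a/3 + 1/3)*(a - 1)*(a + 6)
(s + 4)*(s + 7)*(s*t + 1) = s^3*t + 11*s^2*t + s^2 + 28*s*t + 11*s + 28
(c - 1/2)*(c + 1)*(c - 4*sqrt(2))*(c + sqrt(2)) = c^4 - 3*sqrt(2)*c^3 + c^3/2 - 17*c^2/2 - 3*sqrt(2)*c^2/2 - 4*c + 3*sqrt(2)*c/2 + 4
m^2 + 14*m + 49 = (m + 7)^2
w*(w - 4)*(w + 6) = w^3 + 2*w^2 - 24*w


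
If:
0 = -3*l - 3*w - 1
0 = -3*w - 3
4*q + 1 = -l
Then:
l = 2/3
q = -5/12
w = -1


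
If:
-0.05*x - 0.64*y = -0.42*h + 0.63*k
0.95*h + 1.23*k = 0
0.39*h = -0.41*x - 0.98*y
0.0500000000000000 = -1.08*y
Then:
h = -0.03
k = 0.02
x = 0.13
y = -0.05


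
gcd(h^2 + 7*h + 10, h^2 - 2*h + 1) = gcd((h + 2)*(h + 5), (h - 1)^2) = 1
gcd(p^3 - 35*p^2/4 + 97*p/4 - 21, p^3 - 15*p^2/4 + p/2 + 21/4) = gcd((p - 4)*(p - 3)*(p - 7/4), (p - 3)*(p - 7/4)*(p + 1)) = p^2 - 19*p/4 + 21/4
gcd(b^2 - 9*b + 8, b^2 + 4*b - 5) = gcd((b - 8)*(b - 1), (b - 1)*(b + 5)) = b - 1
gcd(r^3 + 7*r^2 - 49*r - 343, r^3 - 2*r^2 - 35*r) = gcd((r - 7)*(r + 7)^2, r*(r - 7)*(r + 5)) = r - 7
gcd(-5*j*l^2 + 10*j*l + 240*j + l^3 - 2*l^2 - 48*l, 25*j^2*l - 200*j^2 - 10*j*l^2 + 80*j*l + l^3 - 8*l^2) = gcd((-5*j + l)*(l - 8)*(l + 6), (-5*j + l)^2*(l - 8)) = 5*j*l - 40*j - l^2 + 8*l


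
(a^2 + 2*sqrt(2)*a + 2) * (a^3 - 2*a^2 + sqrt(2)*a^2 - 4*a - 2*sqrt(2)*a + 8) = a^5 - 2*a^4 + 3*sqrt(2)*a^4 - 6*sqrt(2)*a^3 + 2*a^3 - 6*sqrt(2)*a^2 - 4*a^2 - 8*a + 12*sqrt(2)*a + 16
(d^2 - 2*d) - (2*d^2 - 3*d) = -d^2 + d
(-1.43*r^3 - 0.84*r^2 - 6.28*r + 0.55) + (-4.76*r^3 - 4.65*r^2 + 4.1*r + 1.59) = -6.19*r^3 - 5.49*r^2 - 2.18*r + 2.14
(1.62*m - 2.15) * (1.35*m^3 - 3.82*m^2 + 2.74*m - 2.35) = 2.187*m^4 - 9.0909*m^3 + 12.6518*m^2 - 9.698*m + 5.0525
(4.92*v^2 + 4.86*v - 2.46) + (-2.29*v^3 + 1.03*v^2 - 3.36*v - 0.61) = -2.29*v^3 + 5.95*v^2 + 1.5*v - 3.07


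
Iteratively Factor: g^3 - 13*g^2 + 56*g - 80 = (g - 5)*(g^2 - 8*g + 16) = (g - 5)*(g - 4)*(g - 4)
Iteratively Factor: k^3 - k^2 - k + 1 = (k - 1)*(k^2 - 1) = (k - 1)^2*(k + 1)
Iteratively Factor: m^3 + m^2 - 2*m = (m + 2)*(m^2 - m) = m*(m + 2)*(m - 1)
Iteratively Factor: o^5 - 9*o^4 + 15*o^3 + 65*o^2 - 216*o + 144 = (o - 3)*(o^4 - 6*o^3 - 3*o^2 + 56*o - 48) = (o - 3)*(o - 1)*(o^3 - 5*o^2 - 8*o + 48) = (o - 3)*(o - 1)*(o + 3)*(o^2 - 8*o + 16) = (o - 4)*(o - 3)*(o - 1)*(o + 3)*(o - 4)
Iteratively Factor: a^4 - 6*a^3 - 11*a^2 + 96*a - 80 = (a - 4)*(a^3 - 2*a^2 - 19*a + 20) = (a - 4)*(a - 1)*(a^2 - a - 20) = (a - 4)*(a - 1)*(a + 4)*(a - 5)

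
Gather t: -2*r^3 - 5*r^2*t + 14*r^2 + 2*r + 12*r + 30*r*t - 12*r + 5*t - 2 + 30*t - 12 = -2*r^3 + 14*r^2 + 2*r + t*(-5*r^2 + 30*r + 35) - 14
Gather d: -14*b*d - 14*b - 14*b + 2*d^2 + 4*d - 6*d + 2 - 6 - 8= -28*b + 2*d^2 + d*(-14*b - 2) - 12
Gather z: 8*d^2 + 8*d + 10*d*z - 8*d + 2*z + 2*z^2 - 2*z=8*d^2 + 10*d*z + 2*z^2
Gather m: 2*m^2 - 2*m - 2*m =2*m^2 - 4*m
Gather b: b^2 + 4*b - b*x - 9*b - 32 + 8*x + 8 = b^2 + b*(-x - 5) + 8*x - 24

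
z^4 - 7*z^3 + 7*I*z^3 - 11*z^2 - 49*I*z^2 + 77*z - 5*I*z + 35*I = (z - 7)*(z + I)^2*(z + 5*I)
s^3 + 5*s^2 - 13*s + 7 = (s - 1)^2*(s + 7)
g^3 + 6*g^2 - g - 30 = (g - 2)*(g + 3)*(g + 5)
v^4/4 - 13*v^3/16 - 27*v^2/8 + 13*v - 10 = (v/4 + 1)*(v - 4)*(v - 2)*(v - 5/4)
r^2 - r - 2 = (r - 2)*(r + 1)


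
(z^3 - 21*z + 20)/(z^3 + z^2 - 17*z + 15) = (z - 4)/(z - 3)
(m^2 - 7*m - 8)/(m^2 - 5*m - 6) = (m - 8)/(m - 6)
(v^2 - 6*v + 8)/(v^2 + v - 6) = (v - 4)/(v + 3)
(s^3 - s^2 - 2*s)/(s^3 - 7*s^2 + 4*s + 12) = s/(s - 6)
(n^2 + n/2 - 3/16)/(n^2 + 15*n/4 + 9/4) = (n - 1/4)/(n + 3)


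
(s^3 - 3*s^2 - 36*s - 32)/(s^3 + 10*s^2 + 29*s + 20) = (s - 8)/(s + 5)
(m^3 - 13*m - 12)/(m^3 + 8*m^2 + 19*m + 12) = (m - 4)/(m + 4)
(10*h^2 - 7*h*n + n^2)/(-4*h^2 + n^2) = (-5*h + n)/(2*h + n)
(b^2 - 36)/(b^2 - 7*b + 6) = (b + 6)/(b - 1)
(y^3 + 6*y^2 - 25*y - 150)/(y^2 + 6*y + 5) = (y^2 + y - 30)/(y + 1)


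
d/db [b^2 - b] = 2*b - 1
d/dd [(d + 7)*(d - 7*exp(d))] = d - (d + 7)*(7*exp(d) - 1) - 7*exp(d)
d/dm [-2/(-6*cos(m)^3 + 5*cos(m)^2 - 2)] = 4*(9*cos(m) - 5)*sin(m)*cos(m)/(6*cos(m)^3 - 5*cos(m)^2 + 2)^2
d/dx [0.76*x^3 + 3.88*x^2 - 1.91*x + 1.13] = 2.28*x^2 + 7.76*x - 1.91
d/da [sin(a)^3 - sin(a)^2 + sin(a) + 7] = (3*sin(a)^2 - 2*sin(a) + 1)*cos(a)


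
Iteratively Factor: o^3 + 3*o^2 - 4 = (o + 2)*(o^2 + o - 2) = (o - 1)*(o + 2)*(o + 2)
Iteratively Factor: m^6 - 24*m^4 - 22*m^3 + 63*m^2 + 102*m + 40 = (m + 4)*(m^5 - 4*m^4 - 8*m^3 + 10*m^2 + 23*m + 10) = (m - 2)*(m + 4)*(m^4 - 2*m^3 - 12*m^2 - 14*m - 5) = (m - 2)*(m + 1)*(m + 4)*(m^3 - 3*m^2 - 9*m - 5) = (m - 2)*(m + 1)^2*(m + 4)*(m^2 - 4*m - 5) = (m - 5)*(m - 2)*(m + 1)^2*(m + 4)*(m + 1)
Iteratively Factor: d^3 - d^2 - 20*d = (d - 5)*(d^2 + 4*d) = (d - 5)*(d + 4)*(d)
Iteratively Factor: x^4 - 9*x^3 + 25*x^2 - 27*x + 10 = (x - 1)*(x^3 - 8*x^2 + 17*x - 10) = (x - 2)*(x - 1)*(x^2 - 6*x + 5) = (x - 2)*(x - 1)^2*(x - 5)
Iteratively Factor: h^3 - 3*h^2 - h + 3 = (h + 1)*(h^2 - 4*h + 3) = (h - 3)*(h + 1)*(h - 1)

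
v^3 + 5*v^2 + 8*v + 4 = (v + 1)*(v + 2)^2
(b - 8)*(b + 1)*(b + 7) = b^3 - 57*b - 56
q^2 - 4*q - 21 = (q - 7)*(q + 3)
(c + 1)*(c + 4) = c^2 + 5*c + 4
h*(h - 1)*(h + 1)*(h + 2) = h^4 + 2*h^3 - h^2 - 2*h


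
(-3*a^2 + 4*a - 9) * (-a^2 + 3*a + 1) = 3*a^4 - 13*a^3 + 18*a^2 - 23*a - 9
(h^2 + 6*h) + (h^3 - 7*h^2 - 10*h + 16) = h^3 - 6*h^2 - 4*h + 16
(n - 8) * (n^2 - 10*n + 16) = n^3 - 18*n^2 + 96*n - 128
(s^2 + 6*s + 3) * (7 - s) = -s^3 + s^2 + 39*s + 21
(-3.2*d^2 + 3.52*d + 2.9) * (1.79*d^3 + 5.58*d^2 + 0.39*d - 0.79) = -5.728*d^5 - 11.5552*d^4 + 23.5846*d^3 + 20.0828*d^2 - 1.6498*d - 2.291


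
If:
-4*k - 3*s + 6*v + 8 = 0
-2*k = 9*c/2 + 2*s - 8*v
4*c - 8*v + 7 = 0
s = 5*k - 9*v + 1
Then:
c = -49/146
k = 871/584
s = 611/292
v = 413/584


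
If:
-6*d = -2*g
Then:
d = g/3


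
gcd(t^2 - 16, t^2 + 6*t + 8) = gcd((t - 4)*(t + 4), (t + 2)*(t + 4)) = t + 4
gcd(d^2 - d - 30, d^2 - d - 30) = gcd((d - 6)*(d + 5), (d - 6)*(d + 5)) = d^2 - d - 30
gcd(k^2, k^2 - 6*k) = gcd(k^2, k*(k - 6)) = k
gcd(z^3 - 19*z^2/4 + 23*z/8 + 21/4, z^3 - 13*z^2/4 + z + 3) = z^2 - 5*z/4 - 3/2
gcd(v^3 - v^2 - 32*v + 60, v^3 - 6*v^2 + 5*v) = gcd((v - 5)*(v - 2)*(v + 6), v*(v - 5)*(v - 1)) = v - 5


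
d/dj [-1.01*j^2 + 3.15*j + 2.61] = 3.15 - 2.02*j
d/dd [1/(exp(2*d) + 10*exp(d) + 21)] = 2*(-exp(d) - 5)*exp(d)/(exp(2*d) + 10*exp(d) + 21)^2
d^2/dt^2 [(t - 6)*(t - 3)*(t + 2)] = 6*t - 14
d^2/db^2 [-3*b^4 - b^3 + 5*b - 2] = 6*b*(-6*b - 1)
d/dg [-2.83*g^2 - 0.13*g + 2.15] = -5.66*g - 0.13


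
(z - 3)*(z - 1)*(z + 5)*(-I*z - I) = -I*z^4 - 2*I*z^3 + 16*I*z^2 + 2*I*z - 15*I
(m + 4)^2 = m^2 + 8*m + 16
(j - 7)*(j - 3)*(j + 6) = j^3 - 4*j^2 - 39*j + 126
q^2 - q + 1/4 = (q - 1/2)^2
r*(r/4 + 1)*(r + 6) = r^3/4 + 5*r^2/2 + 6*r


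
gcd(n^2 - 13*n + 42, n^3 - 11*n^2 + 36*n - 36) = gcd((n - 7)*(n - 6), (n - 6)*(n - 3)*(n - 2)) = n - 6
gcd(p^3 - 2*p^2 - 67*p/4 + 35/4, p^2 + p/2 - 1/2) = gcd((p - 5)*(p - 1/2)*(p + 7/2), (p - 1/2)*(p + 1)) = p - 1/2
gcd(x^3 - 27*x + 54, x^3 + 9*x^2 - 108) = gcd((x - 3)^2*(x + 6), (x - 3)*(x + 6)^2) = x^2 + 3*x - 18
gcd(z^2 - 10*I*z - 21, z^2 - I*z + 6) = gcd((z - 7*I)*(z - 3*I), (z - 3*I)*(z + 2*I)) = z - 3*I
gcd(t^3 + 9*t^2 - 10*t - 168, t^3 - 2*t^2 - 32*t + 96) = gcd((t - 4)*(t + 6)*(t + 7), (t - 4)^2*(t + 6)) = t^2 + 2*t - 24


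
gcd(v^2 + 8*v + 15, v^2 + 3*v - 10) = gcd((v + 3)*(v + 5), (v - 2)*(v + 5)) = v + 5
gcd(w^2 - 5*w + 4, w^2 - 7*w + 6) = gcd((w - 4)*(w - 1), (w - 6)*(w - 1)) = w - 1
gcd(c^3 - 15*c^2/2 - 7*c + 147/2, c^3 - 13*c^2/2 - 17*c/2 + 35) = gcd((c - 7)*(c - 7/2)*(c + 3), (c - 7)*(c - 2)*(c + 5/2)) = c - 7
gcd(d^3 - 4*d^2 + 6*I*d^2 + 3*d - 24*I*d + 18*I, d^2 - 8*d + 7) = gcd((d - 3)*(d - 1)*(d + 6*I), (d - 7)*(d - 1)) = d - 1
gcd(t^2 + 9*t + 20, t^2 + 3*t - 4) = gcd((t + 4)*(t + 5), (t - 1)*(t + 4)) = t + 4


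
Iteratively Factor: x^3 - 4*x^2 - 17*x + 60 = (x - 5)*(x^2 + x - 12) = (x - 5)*(x + 4)*(x - 3)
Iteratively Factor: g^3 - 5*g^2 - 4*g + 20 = (g - 5)*(g^2 - 4) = (g - 5)*(g - 2)*(g + 2)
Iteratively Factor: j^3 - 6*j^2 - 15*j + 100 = (j + 4)*(j^2 - 10*j + 25) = (j - 5)*(j + 4)*(j - 5)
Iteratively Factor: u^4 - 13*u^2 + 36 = (u + 2)*(u^3 - 2*u^2 - 9*u + 18) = (u - 2)*(u + 2)*(u^2 - 9) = (u - 2)*(u + 2)*(u + 3)*(u - 3)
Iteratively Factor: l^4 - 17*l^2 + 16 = (l + 4)*(l^3 - 4*l^2 - l + 4) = (l + 1)*(l + 4)*(l^2 - 5*l + 4) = (l - 1)*(l + 1)*(l + 4)*(l - 4)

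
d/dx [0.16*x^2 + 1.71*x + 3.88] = 0.32*x + 1.71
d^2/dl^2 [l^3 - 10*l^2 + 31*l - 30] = 6*l - 20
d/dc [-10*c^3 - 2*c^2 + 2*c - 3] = -30*c^2 - 4*c + 2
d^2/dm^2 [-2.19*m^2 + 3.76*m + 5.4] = -4.38000000000000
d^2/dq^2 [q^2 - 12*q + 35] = 2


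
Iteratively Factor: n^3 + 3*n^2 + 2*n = (n + 1)*(n^2 + 2*n) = n*(n + 1)*(n + 2)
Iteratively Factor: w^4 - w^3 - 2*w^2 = (w - 2)*(w^3 + w^2) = w*(w - 2)*(w^2 + w) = w*(w - 2)*(w + 1)*(w)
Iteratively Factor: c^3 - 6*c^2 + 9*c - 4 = (c - 1)*(c^2 - 5*c + 4) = (c - 4)*(c - 1)*(c - 1)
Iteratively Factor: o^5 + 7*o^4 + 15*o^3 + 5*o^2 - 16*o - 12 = (o - 1)*(o^4 + 8*o^3 + 23*o^2 + 28*o + 12) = (o - 1)*(o + 1)*(o^3 + 7*o^2 + 16*o + 12) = (o - 1)*(o + 1)*(o + 2)*(o^2 + 5*o + 6) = (o - 1)*(o + 1)*(o + 2)*(o + 3)*(o + 2)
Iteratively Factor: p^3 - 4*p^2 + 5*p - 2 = (p - 1)*(p^2 - 3*p + 2) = (p - 2)*(p - 1)*(p - 1)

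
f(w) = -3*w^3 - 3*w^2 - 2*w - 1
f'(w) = -9*w^2 - 6*w - 2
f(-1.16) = 1.97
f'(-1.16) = -7.15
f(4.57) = -359.13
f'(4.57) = -217.38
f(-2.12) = 18.34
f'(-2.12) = -29.73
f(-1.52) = 5.64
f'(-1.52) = -13.67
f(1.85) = -33.96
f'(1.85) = -43.90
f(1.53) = -21.83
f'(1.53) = -32.25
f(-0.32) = -0.57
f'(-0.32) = -1.00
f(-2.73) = 43.14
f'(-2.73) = -52.70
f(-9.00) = 1961.00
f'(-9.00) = -677.00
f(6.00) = -769.00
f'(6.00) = -362.00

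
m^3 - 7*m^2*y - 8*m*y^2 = m*(m - 8*y)*(m + y)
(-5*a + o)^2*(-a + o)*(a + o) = -25*a^4 + 10*a^3*o + 24*a^2*o^2 - 10*a*o^3 + o^4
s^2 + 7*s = s*(s + 7)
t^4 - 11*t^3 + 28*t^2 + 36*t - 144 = (t - 6)*(t - 4)*(t - 3)*(t + 2)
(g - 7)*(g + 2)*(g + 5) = g^3 - 39*g - 70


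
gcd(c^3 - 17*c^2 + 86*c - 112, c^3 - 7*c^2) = c - 7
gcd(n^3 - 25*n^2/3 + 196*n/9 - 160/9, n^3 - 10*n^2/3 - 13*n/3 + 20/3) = n - 4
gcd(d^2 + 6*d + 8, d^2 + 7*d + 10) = d + 2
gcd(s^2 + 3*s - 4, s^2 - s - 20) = s + 4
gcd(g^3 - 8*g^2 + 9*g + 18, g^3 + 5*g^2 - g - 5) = g + 1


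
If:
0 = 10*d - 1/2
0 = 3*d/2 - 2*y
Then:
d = 1/20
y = 3/80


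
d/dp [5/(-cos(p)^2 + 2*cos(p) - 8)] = 10*(1 - cos(p))*sin(p)/(cos(p)^2 - 2*cos(p) + 8)^2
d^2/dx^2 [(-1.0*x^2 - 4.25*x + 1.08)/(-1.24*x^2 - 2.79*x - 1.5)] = (1.77635683940025e-15*x^4 + 6.15039999999999*x^3 - 21.123648*x^2 - 69.848208*x - 43.868556)/(1.906624*x^6 + 12.869712*x^5 + 35.876052*x^4 + 52.854039*x^3 + 43.39845*x^2 + 18.8325*x + 3.375)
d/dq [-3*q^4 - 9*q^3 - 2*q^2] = q*(-12*q^2 - 27*q - 4)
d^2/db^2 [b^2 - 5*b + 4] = 2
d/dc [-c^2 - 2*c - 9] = -2*c - 2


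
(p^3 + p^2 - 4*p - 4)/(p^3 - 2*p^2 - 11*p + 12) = (p^3 + p^2 - 4*p - 4)/(p^3 - 2*p^2 - 11*p + 12)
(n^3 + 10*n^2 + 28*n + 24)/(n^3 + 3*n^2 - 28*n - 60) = (n + 2)/(n - 5)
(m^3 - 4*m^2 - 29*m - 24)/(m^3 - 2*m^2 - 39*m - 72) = (m + 1)/(m + 3)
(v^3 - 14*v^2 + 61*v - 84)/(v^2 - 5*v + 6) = (v^2 - 11*v + 28)/(v - 2)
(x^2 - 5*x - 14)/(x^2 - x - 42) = (x + 2)/(x + 6)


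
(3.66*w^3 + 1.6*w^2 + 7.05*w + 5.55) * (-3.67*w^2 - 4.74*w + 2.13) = -13.4322*w^5 - 23.2204*w^4 - 25.6617*w^3 - 50.3775*w^2 - 11.2905*w + 11.8215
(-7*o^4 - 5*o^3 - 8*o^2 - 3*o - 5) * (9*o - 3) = -63*o^5 - 24*o^4 - 57*o^3 - 3*o^2 - 36*o + 15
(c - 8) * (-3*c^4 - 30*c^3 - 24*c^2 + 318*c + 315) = -3*c^5 - 6*c^4 + 216*c^3 + 510*c^2 - 2229*c - 2520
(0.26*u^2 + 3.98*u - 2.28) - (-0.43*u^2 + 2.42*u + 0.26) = 0.69*u^2 + 1.56*u - 2.54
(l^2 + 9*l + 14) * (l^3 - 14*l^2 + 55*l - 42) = l^5 - 5*l^4 - 57*l^3 + 257*l^2 + 392*l - 588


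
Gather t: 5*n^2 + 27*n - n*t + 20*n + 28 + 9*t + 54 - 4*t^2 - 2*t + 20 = 5*n^2 + 47*n - 4*t^2 + t*(7 - n) + 102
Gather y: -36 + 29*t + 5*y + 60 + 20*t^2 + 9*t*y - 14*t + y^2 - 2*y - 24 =20*t^2 + 15*t + y^2 + y*(9*t + 3)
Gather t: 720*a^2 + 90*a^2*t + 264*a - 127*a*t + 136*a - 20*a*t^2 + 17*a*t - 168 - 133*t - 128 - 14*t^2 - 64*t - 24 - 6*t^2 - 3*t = 720*a^2 + 400*a + t^2*(-20*a - 20) + t*(90*a^2 - 110*a - 200) - 320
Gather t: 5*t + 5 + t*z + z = t*(z + 5) + z + 5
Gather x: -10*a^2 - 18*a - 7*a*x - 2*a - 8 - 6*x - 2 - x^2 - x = -10*a^2 - 20*a - x^2 + x*(-7*a - 7) - 10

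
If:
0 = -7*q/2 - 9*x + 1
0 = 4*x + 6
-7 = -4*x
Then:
No Solution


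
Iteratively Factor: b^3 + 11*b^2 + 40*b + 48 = (b + 4)*(b^2 + 7*b + 12) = (b + 4)^2*(b + 3)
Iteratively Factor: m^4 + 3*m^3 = (m + 3)*(m^3) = m*(m + 3)*(m^2) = m^2*(m + 3)*(m)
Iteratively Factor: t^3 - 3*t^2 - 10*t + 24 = (t + 3)*(t^2 - 6*t + 8) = (t - 4)*(t + 3)*(t - 2)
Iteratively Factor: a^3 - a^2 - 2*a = (a + 1)*(a^2 - 2*a) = a*(a + 1)*(a - 2)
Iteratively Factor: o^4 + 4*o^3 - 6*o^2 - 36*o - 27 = (o - 3)*(o^3 + 7*o^2 + 15*o + 9) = (o - 3)*(o + 3)*(o^2 + 4*o + 3) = (o - 3)*(o + 1)*(o + 3)*(o + 3)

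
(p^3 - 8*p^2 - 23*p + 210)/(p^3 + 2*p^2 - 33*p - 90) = (p - 7)/(p + 3)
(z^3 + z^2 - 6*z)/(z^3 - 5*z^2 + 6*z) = (z + 3)/(z - 3)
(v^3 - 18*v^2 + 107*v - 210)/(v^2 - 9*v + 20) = (v^2 - 13*v + 42)/(v - 4)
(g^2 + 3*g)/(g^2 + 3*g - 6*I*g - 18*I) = g/(g - 6*I)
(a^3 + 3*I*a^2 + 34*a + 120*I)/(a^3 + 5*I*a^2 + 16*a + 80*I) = (a - 6*I)/(a - 4*I)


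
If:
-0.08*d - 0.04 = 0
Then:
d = -0.50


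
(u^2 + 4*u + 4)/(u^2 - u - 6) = (u + 2)/(u - 3)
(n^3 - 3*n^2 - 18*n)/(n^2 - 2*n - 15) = n*(n - 6)/(n - 5)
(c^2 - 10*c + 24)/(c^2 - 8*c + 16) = (c - 6)/(c - 4)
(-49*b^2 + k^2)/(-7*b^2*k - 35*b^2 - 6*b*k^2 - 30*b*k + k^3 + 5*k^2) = (7*b + k)/(b*k + 5*b + k^2 + 5*k)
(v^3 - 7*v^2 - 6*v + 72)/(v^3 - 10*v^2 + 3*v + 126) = (v - 4)/(v - 7)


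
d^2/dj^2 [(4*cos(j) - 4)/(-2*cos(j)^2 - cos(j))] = 4*(-18*sin(j)^4/cos(j)^3 - 4*sin(j)^2 - 10 - 13/cos(j) + 12/cos(j)^2 + 20/cos(j)^3)/(2*cos(j) + 1)^3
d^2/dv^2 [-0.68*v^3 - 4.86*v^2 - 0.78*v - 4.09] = -4.08*v - 9.72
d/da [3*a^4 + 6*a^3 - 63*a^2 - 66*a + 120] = 12*a^3 + 18*a^2 - 126*a - 66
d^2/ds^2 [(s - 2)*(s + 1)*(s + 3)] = 6*s + 4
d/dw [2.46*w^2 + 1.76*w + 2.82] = 4.92*w + 1.76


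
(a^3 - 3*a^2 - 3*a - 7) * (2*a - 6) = 2*a^4 - 12*a^3 + 12*a^2 + 4*a + 42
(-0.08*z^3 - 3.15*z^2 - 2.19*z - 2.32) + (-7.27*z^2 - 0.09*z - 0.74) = -0.08*z^3 - 10.42*z^2 - 2.28*z - 3.06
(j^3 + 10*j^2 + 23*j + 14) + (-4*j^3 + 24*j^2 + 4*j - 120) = -3*j^3 + 34*j^2 + 27*j - 106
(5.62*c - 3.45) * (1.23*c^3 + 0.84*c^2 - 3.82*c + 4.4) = 6.9126*c^4 + 0.4773*c^3 - 24.3664*c^2 + 37.907*c - 15.18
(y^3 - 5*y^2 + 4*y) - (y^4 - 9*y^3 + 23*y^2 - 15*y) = -y^4 + 10*y^3 - 28*y^2 + 19*y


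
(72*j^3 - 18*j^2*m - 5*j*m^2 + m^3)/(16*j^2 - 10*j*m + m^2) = (72*j^3 - 18*j^2*m - 5*j*m^2 + m^3)/(16*j^2 - 10*j*m + m^2)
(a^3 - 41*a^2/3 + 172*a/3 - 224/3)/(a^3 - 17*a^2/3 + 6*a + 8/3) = (3*a^2 - 29*a + 56)/(3*a^2 - 5*a - 2)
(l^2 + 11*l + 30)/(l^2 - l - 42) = (l + 5)/(l - 7)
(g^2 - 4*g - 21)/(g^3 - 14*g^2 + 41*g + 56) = (g + 3)/(g^2 - 7*g - 8)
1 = 1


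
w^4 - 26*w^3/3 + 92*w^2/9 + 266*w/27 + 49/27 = (w - 7)*(w - 7/3)*(w + 1/3)^2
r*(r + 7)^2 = r^3 + 14*r^2 + 49*r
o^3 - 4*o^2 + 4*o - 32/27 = (o - 8/3)*(o - 2/3)^2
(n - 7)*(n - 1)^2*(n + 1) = n^4 - 8*n^3 + 6*n^2 + 8*n - 7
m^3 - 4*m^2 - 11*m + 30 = (m - 5)*(m - 2)*(m + 3)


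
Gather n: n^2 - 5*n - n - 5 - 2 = n^2 - 6*n - 7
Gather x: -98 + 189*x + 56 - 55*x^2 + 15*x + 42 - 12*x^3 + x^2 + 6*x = -12*x^3 - 54*x^2 + 210*x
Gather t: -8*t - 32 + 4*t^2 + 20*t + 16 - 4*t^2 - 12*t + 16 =0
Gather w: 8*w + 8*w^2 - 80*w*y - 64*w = 8*w^2 + w*(-80*y - 56)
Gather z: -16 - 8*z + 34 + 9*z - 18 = z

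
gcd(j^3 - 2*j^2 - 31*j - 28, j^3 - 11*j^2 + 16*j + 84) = j - 7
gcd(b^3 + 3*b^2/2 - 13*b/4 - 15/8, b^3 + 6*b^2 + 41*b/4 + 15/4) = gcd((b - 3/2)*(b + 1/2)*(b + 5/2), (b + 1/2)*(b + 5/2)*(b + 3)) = b^2 + 3*b + 5/4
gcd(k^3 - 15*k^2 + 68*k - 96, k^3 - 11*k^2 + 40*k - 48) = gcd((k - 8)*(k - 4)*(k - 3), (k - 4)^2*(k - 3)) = k^2 - 7*k + 12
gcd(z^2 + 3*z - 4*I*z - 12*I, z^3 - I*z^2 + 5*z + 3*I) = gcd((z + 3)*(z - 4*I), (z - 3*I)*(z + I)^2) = 1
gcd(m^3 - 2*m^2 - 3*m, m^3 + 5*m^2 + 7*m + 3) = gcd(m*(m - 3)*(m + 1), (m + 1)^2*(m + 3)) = m + 1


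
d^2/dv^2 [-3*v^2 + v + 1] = -6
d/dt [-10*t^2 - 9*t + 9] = -20*t - 9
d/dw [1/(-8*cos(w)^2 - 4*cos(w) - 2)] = -(4*cos(w) + 1)*sin(w)/(4*cos(w)^2 + 2*cos(w) + 1)^2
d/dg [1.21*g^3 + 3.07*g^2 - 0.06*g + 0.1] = 3.63*g^2 + 6.14*g - 0.06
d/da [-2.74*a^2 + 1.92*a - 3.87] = 1.92 - 5.48*a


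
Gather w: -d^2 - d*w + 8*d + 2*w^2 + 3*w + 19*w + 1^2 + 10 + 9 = -d^2 + 8*d + 2*w^2 + w*(22 - d) + 20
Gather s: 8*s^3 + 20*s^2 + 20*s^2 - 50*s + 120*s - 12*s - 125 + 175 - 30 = 8*s^3 + 40*s^2 + 58*s + 20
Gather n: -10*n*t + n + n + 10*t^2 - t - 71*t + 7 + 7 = n*(2 - 10*t) + 10*t^2 - 72*t + 14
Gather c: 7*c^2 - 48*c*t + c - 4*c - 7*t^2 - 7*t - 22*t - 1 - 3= 7*c^2 + c*(-48*t - 3) - 7*t^2 - 29*t - 4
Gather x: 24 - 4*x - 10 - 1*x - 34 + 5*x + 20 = 0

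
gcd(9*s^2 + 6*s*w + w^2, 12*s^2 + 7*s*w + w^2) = 3*s + w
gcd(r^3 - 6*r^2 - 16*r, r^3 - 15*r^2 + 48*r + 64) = r - 8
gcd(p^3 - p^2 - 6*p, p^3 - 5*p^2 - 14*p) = p^2 + 2*p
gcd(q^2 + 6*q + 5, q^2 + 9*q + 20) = q + 5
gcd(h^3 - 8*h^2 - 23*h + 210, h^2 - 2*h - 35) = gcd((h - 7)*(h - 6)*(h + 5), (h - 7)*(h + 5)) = h^2 - 2*h - 35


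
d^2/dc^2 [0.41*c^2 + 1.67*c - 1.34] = 0.820000000000000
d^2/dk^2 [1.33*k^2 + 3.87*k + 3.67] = 2.66000000000000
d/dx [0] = 0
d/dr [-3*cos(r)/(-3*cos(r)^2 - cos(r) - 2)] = 3*(1 - 3*sin(r)^2)*sin(r)/(3*cos(r)^2 + cos(r) + 2)^2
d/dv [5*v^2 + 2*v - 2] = 10*v + 2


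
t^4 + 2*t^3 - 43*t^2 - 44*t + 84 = (t - 6)*(t - 1)*(t + 2)*(t + 7)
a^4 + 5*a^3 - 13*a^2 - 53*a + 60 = (a - 3)*(a - 1)*(a + 4)*(a + 5)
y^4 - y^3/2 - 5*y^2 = y^2*(y - 5/2)*(y + 2)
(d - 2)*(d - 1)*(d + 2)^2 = d^4 + d^3 - 6*d^2 - 4*d + 8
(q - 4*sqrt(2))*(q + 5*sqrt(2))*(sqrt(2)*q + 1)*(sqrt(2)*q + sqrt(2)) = 2*q^4 + 2*q^3 + 3*sqrt(2)*q^3 - 78*q^2 + 3*sqrt(2)*q^2 - 78*q - 40*sqrt(2)*q - 40*sqrt(2)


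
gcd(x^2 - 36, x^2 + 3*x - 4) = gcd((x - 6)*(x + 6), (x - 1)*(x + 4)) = 1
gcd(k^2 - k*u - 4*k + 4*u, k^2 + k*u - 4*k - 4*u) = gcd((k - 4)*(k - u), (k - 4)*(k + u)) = k - 4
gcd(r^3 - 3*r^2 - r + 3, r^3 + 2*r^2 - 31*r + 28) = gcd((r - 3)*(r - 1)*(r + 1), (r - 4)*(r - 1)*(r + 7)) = r - 1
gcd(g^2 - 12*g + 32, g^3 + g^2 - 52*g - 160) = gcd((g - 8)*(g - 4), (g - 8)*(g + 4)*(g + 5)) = g - 8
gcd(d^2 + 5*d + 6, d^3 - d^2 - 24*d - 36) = d^2 + 5*d + 6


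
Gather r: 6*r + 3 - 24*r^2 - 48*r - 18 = -24*r^2 - 42*r - 15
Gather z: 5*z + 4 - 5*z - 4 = 0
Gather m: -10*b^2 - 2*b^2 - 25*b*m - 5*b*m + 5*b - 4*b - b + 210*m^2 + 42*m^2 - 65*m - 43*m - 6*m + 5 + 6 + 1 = -12*b^2 + 252*m^2 + m*(-30*b - 114) + 12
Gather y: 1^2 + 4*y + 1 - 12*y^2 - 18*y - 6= -12*y^2 - 14*y - 4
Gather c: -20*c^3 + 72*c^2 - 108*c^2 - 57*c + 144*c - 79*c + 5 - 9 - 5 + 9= -20*c^3 - 36*c^2 + 8*c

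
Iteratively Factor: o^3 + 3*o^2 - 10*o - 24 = (o + 4)*(o^2 - o - 6) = (o + 2)*(o + 4)*(o - 3)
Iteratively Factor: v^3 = (v)*(v^2) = v^2*(v)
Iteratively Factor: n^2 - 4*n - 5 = (n - 5)*(n + 1)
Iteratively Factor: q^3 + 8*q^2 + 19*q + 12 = (q + 3)*(q^2 + 5*q + 4) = (q + 3)*(q + 4)*(q + 1)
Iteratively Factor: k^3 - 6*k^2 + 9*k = (k - 3)*(k^2 - 3*k) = (k - 3)^2*(k)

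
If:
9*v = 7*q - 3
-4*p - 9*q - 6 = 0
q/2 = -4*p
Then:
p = 3/34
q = -12/17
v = -15/17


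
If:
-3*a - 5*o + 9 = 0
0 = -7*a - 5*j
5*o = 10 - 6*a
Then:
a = 1/3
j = -7/15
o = 8/5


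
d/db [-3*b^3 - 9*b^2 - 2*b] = -9*b^2 - 18*b - 2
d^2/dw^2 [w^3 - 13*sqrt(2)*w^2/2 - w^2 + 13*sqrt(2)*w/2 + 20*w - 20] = 6*w - 13*sqrt(2) - 2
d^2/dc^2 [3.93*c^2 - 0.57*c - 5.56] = 7.86000000000000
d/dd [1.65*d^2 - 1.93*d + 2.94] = 3.3*d - 1.93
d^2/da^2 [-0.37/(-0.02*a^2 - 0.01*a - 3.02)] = (-0.000296*a^2 - 0.000148*a + 0.37*(0.04*a + 0.01)*(0.08*a + 0.02) - 0.044696)/(0.02*a^2 + 0.01*a + 3.02)^3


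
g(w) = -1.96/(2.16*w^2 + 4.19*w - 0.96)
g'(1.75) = 0.14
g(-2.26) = -3.25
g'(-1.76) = -2.48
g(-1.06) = 0.66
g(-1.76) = 1.19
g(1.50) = -0.19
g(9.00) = -0.01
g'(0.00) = 8.91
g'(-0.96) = 0.01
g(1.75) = -0.15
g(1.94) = -0.13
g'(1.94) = 0.11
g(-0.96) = 0.66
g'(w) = -1.96*(-4.32*w - 4.19)/(2.16*w^2 + 4.19*w - 0.96)^2 = (8.4672*w + 8.2124)/(2.16*w^2 + 4.19*w - 0.96)^2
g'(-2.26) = -30.04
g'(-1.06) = -0.09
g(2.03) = -0.12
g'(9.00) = 0.00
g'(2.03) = 0.09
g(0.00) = 2.04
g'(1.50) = 0.20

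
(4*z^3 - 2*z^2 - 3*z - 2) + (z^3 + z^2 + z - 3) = 5*z^3 - z^2 - 2*z - 5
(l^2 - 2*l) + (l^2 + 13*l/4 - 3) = 2*l^2 + 5*l/4 - 3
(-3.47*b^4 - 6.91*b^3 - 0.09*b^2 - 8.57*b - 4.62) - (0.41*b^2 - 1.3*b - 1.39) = -3.47*b^4 - 6.91*b^3 - 0.5*b^2 - 7.27*b - 3.23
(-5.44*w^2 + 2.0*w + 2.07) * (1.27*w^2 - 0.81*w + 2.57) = -6.9088*w^4 + 6.9464*w^3 - 12.9719*w^2 + 3.4633*w + 5.3199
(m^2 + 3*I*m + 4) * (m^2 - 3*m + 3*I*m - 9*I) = m^4 - 3*m^3 + 6*I*m^3 - 5*m^2 - 18*I*m^2 + 15*m + 12*I*m - 36*I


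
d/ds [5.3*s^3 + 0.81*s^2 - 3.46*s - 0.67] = 15.9*s^2 + 1.62*s - 3.46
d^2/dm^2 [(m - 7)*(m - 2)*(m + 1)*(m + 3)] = 12*m^2 - 30*m - 38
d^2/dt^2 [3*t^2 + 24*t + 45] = 6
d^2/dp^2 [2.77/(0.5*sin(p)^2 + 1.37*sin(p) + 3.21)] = (-2.77*sin(p)^4 - 5.69235*sin(p)^3 + 16.739387*sin(p)^2 + 23.566329*sin(p) + 1.506326)/(0.5*sin(p)^2 + 1.37*sin(p) + 3.21)^3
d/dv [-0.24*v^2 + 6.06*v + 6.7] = 6.06 - 0.48*v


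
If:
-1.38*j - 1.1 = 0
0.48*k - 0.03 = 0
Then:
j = -0.80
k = 0.06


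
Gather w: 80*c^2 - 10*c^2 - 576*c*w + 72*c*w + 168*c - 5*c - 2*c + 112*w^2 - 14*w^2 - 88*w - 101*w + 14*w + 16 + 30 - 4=70*c^2 + 161*c + 98*w^2 + w*(-504*c - 175) + 42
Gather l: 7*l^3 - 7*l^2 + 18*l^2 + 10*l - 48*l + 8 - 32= 7*l^3 + 11*l^2 - 38*l - 24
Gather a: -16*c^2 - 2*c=-16*c^2 - 2*c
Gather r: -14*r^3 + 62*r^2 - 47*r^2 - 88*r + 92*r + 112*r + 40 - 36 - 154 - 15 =-14*r^3 + 15*r^2 + 116*r - 165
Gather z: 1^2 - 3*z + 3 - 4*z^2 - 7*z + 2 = -4*z^2 - 10*z + 6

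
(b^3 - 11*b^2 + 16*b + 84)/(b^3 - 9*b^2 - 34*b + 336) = (b^2 - 4*b - 12)/(b^2 - 2*b - 48)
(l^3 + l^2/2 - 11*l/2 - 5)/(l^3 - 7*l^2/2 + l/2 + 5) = (l + 2)/(l - 2)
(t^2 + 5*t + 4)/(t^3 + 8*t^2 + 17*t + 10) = (t + 4)/(t^2 + 7*t + 10)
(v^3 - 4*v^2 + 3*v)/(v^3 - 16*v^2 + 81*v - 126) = v*(v - 1)/(v^2 - 13*v + 42)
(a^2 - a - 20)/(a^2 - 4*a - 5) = (a + 4)/(a + 1)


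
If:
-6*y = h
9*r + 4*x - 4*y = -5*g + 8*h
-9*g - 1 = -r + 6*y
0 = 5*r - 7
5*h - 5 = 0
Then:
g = 7/45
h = 1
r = 7/5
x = -68/45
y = -1/6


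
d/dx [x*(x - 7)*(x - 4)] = 3*x^2 - 22*x + 28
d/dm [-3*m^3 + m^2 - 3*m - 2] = -9*m^2 + 2*m - 3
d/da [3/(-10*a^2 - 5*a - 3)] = 15*(4*a + 1)/(10*a^2 + 5*a + 3)^2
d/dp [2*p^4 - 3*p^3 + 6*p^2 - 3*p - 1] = 8*p^3 - 9*p^2 + 12*p - 3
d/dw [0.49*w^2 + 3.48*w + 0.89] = 0.98*w + 3.48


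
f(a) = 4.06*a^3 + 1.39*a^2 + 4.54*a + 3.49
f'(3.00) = 122.50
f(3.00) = 139.24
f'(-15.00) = 2703.34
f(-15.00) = -13454.36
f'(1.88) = 52.82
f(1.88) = 43.92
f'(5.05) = 329.20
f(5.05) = 584.74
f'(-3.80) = 169.86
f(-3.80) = -216.47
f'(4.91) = 311.83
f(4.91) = 539.88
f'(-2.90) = 98.91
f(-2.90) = -97.01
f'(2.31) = 75.96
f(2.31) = 71.44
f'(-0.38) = 5.24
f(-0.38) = 1.74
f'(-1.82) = 39.83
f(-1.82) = -24.64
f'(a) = 12.18*a^2 + 2.78*a + 4.54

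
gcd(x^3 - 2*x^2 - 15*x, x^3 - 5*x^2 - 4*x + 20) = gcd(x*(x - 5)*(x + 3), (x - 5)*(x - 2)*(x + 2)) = x - 5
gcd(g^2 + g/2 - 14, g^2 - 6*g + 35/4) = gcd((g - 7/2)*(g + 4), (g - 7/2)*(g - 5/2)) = g - 7/2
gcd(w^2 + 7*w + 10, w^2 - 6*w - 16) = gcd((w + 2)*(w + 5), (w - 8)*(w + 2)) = w + 2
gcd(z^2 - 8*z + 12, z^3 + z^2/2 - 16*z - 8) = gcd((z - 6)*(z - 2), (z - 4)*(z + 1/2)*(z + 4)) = 1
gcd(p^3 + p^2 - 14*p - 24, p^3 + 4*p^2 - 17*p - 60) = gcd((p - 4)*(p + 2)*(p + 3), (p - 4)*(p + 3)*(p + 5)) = p^2 - p - 12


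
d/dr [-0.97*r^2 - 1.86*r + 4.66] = -1.94*r - 1.86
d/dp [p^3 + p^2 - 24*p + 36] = 3*p^2 + 2*p - 24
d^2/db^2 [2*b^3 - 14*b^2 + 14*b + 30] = 12*b - 28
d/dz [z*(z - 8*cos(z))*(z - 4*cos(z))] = 12*z^2*sin(z) + 3*z^2 - 32*z*sin(2*z) - 24*z*cos(z) + 32*cos(z)^2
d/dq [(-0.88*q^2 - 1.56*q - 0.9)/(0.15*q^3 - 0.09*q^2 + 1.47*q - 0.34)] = (0.132*q^4 + 0.468*q^3 - 1.029*q^2 + 0.4364*q + 1.8534)/(0.0225*q^6 - 0.027*q^5 + 0.4491*q^4 - 0.3666*q^3 + 2.2221*q^2 - 0.9996*q + 0.1156)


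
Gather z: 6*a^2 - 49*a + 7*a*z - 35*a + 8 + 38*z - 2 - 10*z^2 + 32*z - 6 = 6*a^2 - 84*a - 10*z^2 + z*(7*a + 70)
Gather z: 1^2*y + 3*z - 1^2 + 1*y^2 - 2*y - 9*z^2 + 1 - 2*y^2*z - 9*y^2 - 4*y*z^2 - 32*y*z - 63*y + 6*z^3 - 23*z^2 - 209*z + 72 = -8*y^2 - 64*y + 6*z^3 + z^2*(-4*y - 32) + z*(-2*y^2 - 32*y - 206) + 72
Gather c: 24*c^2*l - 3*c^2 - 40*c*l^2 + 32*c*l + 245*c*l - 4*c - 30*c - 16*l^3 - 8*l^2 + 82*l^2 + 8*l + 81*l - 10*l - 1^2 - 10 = c^2*(24*l - 3) + c*(-40*l^2 + 277*l - 34) - 16*l^3 + 74*l^2 + 79*l - 11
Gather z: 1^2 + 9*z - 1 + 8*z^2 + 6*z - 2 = 8*z^2 + 15*z - 2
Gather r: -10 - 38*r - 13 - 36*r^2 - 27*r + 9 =-36*r^2 - 65*r - 14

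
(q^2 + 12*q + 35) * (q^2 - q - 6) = q^4 + 11*q^3 + 17*q^2 - 107*q - 210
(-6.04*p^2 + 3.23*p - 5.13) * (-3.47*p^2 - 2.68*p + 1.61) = 20.9588*p^4 + 4.9791*p^3 - 0.579699999999999*p^2 + 18.9487*p - 8.2593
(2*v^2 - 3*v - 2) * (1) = 2*v^2 - 3*v - 2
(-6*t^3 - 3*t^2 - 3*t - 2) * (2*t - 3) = -12*t^4 + 12*t^3 + 3*t^2 + 5*t + 6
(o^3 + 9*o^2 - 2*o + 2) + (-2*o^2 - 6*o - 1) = o^3 + 7*o^2 - 8*o + 1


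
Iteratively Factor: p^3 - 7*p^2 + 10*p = (p)*(p^2 - 7*p + 10) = p*(p - 2)*(p - 5)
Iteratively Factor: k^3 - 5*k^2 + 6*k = (k - 2)*(k^2 - 3*k) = (k - 3)*(k - 2)*(k)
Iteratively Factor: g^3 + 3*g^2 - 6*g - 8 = (g - 2)*(g^2 + 5*g + 4) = (g - 2)*(g + 4)*(g + 1)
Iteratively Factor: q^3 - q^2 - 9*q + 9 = (q + 3)*(q^2 - 4*q + 3) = (q - 1)*(q + 3)*(q - 3)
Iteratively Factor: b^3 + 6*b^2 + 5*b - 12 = (b + 3)*(b^2 + 3*b - 4) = (b - 1)*(b + 3)*(b + 4)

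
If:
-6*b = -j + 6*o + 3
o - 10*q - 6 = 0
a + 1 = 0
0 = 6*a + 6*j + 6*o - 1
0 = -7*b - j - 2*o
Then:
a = -1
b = -19/129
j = 56/43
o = -35/258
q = -1583/2580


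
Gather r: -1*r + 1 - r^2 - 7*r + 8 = -r^2 - 8*r + 9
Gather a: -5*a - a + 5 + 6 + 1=12 - 6*a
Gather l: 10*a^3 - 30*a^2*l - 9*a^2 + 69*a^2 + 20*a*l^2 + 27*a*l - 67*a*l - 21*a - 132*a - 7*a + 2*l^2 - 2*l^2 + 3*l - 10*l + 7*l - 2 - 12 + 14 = 10*a^3 + 60*a^2 + 20*a*l^2 - 160*a + l*(-30*a^2 - 40*a)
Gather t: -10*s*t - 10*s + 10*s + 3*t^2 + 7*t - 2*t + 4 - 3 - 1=3*t^2 + t*(5 - 10*s)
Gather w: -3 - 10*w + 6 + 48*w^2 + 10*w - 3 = 48*w^2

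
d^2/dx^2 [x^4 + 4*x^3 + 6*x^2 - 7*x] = 12*x^2 + 24*x + 12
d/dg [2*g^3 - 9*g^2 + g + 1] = 6*g^2 - 18*g + 1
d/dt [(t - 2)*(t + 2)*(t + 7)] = 3*t^2 + 14*t - 4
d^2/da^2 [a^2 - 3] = 2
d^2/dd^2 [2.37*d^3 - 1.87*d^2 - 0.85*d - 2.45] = 14.22*d - 3.74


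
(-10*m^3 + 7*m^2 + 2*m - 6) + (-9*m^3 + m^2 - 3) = -19*m^3 + 8*m^2 + 2*m - 9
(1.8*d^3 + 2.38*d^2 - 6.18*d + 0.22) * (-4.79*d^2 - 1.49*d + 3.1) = -8.622*d^5 - 14.0822*d^4 + 31.636*d^3 + 15.5324*d^2 - 19.4858*d + 0.682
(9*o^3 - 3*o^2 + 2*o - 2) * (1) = 9*o^3 - 3*o^2 + 2*o - 2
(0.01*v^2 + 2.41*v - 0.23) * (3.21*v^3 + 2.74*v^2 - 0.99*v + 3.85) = 0.0321*v^5 + 7.7635*v^4 + 5.8552*v^3 - 2.9776*v^2 + 9.5062*v - 0.8855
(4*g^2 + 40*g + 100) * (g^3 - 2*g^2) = 4*g^5 + 32*g^4 + 20*g^3 - 200*g^2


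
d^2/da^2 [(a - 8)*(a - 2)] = 2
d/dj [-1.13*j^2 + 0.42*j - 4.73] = 0.42 - 2.26*j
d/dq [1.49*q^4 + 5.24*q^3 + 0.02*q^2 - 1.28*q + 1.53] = 5.96*q^3 + 15.72*q^2 + 0.04*q - 1.28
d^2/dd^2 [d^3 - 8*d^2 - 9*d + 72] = 6*d - 16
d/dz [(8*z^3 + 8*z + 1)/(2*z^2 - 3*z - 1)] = (16*z^4 - 48*z^3 - 40*z^2 - 4*z - 5)/(4*z^4 - 12*z^3 + 5*z^2 + 6*z + 1)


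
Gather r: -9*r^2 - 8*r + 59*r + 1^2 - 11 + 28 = -9*r^2 + 51*r + 18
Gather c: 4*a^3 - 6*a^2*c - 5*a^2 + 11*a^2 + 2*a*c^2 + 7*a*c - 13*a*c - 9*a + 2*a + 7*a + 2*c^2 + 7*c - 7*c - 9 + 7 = 4*a^3 + 6*a^2 + c^2*(2*a + 2) + c*(-6*a^2 - 6*a) - 2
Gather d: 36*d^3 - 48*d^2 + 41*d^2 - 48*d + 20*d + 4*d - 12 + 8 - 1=36*d^3 - 7*d^2 - 24*d - 5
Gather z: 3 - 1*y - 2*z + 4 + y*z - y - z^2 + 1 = -2*y - z^2 + z*(y - 2) + 8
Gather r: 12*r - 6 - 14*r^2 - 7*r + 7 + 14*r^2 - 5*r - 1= 0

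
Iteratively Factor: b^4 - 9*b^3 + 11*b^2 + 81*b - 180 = (b - 3)*(b^3 - 6*b^2 - 7*b + 60) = (b - 5)*(b - 3)*(b^2 - b - 12) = (b - 5)*(b - 4)*(b - 3)*(b + 3)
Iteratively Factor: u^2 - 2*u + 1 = (u - 1)*(u - 1)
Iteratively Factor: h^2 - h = (h - 1)*(h)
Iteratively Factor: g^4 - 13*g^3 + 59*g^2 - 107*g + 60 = (g - 5)*(g^3 - 8*g^2 + 19*g - 12) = (g - 5)*(g - 3)*(g^2 - 5*g + 4) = (g - 5)*(g - 4)*(g - 3)*(g - 1)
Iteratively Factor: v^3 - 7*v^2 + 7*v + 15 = (v - 3)*(v^2 - 4*v - 5) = (v - 5)*(v - 3)*(v + 1)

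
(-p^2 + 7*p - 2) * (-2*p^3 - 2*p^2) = 2*p^5 - 12*p^4 - 10*p^3 + 4*p^2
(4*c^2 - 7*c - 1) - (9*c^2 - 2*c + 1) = -5*c^2 - 5*c - 2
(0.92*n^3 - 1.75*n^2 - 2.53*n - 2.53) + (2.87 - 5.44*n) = 0.92*n^3 - 1.75*n^2 - 7.97*n + 0.34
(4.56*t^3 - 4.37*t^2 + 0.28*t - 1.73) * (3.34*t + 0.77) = 15.2304*t^4 - 11.0846*t^3 - 2.4297*t^2 - 5.5626*t - 1.3321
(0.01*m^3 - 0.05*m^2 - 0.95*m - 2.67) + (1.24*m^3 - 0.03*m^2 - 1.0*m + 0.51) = 1.25*m^3 - 0.08*m^2 - 1.95*m - 2.16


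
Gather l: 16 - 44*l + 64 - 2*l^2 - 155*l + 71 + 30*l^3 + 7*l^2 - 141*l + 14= 30*l^3 + 5*l^2 - 340*l + 165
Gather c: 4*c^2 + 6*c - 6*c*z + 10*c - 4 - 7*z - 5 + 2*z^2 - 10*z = 4*c^2 + c*(16 - 6*z) + 2*z^2 - 17*z - 9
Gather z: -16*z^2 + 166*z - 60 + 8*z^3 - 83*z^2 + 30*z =8*z^3 - 99*z^2 + 196*z - 60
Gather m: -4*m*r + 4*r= -4*m*r + 4*r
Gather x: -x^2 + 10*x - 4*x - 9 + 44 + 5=-x^2 + 6*x + 40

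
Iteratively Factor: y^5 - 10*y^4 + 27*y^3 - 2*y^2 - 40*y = (y - 5)*(y^4 - 5*y^3 + 2*y^2 + 8*y) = (y - 5)*(y + 1)*(y^3 - 6*y^2 + 8*y) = (y - 5)*(y - 4)*(y + 1)*(y^2 - 2*y) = y*(y - 5)*(y - 4)*(y + 1)*(y - 2)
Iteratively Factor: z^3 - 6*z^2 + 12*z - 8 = (z - 2)*(z^2 - 4*z + 4) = (z - 2)^2*(z - 2)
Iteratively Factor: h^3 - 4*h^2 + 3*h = (h - 1)*(h^2 - 3*h) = (h - 3)*(h - 1)*(h)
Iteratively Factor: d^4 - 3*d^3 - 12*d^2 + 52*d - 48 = (d - 2)*(d^3 - d^2 - 14*d + 24) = (d - 3)*(d - 2)*(d^2 + 2*d - 8) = (d - 3)*(d - 2)^2*(d + 4)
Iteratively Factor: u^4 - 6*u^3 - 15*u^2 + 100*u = (u - 5)*(u^3 - u^2 - 20*u) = (u - 5)*(u + 4)*(u^2 - 5*u) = (u - 5)^2*(u + 4)*(u)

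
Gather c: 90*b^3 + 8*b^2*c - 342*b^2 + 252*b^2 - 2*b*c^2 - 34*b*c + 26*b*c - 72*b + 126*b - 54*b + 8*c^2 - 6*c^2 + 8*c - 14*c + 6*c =90*b^3 - 90*b^2 + c^2*(2 - 2*b) + c*(8*b^2 - 8*b)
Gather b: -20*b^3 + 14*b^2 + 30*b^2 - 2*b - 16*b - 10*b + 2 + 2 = -20*b^3 + 44*b^2 - 28*b + 4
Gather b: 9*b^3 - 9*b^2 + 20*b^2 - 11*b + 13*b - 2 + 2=9*b^3 + 11*b^2 + 2*b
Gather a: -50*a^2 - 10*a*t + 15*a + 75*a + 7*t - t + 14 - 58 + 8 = -50*a^2 + a*(90 - 10*t) + 6*t - 36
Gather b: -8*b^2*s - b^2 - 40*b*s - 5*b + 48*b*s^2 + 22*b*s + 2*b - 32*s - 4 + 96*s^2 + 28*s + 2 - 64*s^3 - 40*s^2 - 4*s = b^2*(-8*s - 1) + b*(48*s^2 - 18*s - 3) - 64*s^3 + 56*s^2 - 8*s - 2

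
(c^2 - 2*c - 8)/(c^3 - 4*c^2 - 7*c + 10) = (c - 4)/(c^2 - 6*c + 5)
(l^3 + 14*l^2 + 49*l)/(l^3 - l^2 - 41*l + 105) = l*(l + 7)/(l^2 - 8*l + 15)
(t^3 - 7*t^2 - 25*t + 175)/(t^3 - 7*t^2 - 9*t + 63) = (t^2 - 25)/(t^2 - 9)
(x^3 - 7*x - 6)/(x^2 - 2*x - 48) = (-x^3 + 7*x + 6)/(-x^2 + 2*x + 48)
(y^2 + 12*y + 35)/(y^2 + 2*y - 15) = (y + 7)/(y - 3)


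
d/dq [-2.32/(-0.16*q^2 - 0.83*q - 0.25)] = (-0.7424*q - 1.9256)/(0.16*q^2 + 0.83*q + 0.25)^2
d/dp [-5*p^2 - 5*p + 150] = -10*p - 5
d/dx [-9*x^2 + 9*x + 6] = 9 - 18*x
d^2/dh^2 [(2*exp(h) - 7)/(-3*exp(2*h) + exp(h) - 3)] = (-18*exp(4*h) + 246*exp(3*h) + 45*exp(2*h) - 251*exp(h) + 3)*exp(h)/(27*exp(6*h) - 27*exp(5*h) + 90*exp(4*h) - 55*exp(3*h) + 90*exp(2*h) - 27*exp(h) + 27)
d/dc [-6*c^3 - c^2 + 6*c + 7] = -18*c^2 - 2*c + 6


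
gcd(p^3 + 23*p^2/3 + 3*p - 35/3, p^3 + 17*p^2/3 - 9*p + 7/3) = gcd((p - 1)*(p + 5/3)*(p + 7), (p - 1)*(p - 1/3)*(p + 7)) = p^2 + 6*p - 7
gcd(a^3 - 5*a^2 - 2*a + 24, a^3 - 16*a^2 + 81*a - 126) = a - 3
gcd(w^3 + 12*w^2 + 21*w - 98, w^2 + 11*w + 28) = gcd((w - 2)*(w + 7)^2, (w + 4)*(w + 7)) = w + 7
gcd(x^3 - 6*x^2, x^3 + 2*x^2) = x^2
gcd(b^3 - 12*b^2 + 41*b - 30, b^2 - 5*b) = b - 5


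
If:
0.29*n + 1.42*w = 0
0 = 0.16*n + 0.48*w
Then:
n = 0.00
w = 0.00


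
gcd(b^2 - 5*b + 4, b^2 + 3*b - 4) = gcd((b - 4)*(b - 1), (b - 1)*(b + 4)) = b - 1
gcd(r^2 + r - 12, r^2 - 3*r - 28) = r + 4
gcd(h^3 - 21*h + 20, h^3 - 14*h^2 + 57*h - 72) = 1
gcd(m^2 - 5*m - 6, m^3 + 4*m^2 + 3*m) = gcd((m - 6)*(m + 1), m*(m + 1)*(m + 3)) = m + 1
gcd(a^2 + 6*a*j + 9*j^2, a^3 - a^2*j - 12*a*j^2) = a + 3*j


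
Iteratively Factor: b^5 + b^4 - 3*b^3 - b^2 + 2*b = (b + 1)*(b^4 - 3*b^2 + 2*b) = (b - 1)*(b + 1)*(b^3 + b^2 - 2*b) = b*(b - 1)*(b + 1)*(b^2 + b - 2) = b*(b - 1)*(b + 1)*(b + 2)*(b - 1)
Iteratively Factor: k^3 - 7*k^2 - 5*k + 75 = (k - 5)*(k^2 - 2*k - 15) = (k - 5)*(k + 3)*(k - 5)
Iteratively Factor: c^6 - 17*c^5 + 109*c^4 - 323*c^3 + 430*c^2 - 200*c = (c - 1)*(c^5 - 16*c^4 + 93*c^3 - 230*c^2 + 200*c) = (c - 5)*(c - 1)*(c^4 - 11*c^3 + 38*c^2 - 40*c) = (c - 5)*(c - 2)*(c - 1)*(c^3 - 9*c^2 + 20*c) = c*(c - 5)*(c - 2)*(c - 1)*(c^2 - 9*c + 20) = c*(c - 5)^2*(c - 2)*(c - 1)*(c - 4)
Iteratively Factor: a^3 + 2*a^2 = (a)*(a^2 + 2*a) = a*(a + 2)*(a)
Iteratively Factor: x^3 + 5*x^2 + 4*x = (x + 4)*(x^2 + x) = (x + 1)*(x + 4)*(x)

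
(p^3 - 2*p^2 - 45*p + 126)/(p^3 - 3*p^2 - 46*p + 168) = (p - 3)/(p - 4)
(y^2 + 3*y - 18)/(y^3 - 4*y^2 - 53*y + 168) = (y + 6)/(y^2 - y - 56)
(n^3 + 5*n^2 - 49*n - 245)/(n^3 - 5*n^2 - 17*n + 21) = (n^2 + 12*n + 35)/(n^2 + 2*n - 3)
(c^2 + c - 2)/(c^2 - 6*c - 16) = (c - 1)/(c - 8)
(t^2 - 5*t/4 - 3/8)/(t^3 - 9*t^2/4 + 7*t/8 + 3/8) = 1/(t - 1)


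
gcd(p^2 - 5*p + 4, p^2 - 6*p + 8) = p - 4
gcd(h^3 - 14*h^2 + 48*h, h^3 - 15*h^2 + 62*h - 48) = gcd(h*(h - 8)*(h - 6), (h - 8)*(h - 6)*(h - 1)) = h^2 - 14*h + 48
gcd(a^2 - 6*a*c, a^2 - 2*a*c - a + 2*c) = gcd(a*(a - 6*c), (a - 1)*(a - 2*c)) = 1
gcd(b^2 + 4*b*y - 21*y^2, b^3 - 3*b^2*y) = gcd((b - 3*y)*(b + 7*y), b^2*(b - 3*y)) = -b + 3*y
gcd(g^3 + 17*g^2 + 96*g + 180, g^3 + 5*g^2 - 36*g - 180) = g^2 + 11*g + 30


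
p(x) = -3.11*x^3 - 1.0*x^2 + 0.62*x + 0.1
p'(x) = -9.33*x^2 - 2.0*x + 0.62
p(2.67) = -64.57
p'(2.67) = -71.23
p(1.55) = -12.92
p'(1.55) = -24.90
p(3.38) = -129.32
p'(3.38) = -112.73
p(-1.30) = 4.44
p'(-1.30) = -12.55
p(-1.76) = 12.87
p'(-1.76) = -24.76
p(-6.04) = 645.16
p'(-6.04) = -327.67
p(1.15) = -5.24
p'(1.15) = -14.02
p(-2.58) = 45.25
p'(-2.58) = -56.32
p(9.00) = -2342.51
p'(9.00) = -773.11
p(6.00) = -703.94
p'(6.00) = -347.26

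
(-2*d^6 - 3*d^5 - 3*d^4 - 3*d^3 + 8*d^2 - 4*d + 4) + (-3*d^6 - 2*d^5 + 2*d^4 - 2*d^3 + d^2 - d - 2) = -5*d^6 - 5*d^5 - d^4 - 5*d^3 + 9*d^2 - 5*d + 2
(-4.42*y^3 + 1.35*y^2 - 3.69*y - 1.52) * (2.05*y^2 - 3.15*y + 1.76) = -9.061*y^5 + 16.6905*y^4 - 19.5962*y^3 + 10.8835*y^2 - 1.7064*y - 2.6752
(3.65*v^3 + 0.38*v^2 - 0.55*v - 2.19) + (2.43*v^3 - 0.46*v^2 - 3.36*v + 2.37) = 6.08*v^3 - 0.08*v^2 - 3.91*v + 0.18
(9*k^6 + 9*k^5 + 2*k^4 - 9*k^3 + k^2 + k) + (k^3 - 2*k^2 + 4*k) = 9*k^6 + 9*k^5 + 2*k^4 - 8*k^3 - k^2 + 5*k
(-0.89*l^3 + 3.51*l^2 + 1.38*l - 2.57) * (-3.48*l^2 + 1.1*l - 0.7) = 3.0972*l^5 - 13.1938*l^4 - 0.3184*l^3 + 8.0046*l^2 - 3.793*l + 1.799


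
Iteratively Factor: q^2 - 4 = (q + 2)*(q - 2)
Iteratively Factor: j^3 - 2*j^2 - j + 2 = (j - 1)*(j^2 - j - 2) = (j - 2)*(j - 1)*(j + 1)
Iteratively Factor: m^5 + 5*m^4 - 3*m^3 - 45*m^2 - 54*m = (m - 3)*(m^4 + 8*m^3 + 21*m^2 + 18*m) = m*(m - 3)*(m^3 + 8*m^2 + 21*m + 18) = m*(m - 3)*(m + 3)*(m^2 + 5*m + 6) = m*(m - 3)*(m + 2)*(m + 3)*(m + 3)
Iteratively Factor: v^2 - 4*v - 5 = (v + 1)*(v - 5)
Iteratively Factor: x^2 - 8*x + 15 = (x - 3)*(x - 5)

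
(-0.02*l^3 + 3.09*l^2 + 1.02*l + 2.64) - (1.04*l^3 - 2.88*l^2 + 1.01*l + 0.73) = -1.06*l^3 + 5.97*l^2 + 0.01*l + 1.91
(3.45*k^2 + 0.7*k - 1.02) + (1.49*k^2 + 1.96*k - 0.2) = 4.94*k^2 + 2.66*k - 1.22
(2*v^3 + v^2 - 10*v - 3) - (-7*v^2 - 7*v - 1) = 2*v^3 + 8*v^2 - 3*v - 2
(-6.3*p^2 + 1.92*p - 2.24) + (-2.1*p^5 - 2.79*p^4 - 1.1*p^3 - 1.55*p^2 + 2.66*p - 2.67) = -2.1*p^5 - 2.79*p^4 - 1.1*p^3 - 7.85*p^2 + 4.58*p - 4.91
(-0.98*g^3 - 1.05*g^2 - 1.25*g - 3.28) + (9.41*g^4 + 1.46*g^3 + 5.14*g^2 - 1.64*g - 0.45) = 9.41*g^4 + 0.48*g^3 + 4.09*g^2 - 2.89*g - 3.73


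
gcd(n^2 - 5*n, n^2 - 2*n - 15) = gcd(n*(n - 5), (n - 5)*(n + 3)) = n - 5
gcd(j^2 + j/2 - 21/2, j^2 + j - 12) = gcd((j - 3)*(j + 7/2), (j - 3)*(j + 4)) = j - 3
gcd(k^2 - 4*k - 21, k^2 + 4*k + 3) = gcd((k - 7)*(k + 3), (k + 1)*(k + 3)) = k + 3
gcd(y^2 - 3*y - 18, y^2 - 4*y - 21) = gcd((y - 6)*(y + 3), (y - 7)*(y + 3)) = y + 3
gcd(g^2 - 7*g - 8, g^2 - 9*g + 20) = 1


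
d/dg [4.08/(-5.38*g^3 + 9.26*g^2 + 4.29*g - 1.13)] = (65.8512*g^2 - 75.5616*g - 17.5032)/(5.38*g^3 - 9.26*g^2 - 4.29*g + 1.13)^2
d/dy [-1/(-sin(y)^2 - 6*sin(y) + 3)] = -2*(sin(y) + 3)*cos(y)/(sin(y)^2 + 6*sin(y) - 3)^2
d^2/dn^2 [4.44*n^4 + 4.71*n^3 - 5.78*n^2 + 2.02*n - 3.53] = 53.28*n^2 + 28.26*n - 11.56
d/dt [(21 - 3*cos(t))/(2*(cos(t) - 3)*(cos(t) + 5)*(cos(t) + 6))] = 3*(-2*cos(t)^3 + 13*cos(t)^2 + 112*cos(t) - 111)*sin(t)/(2*(cos(t) - 3)^2*(cos(t) + 5)^2*(cos(t) + 6)^2)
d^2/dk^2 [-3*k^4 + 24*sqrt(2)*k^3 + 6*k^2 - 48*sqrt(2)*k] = -36*k^2 + 144*sqrt(2)*k + 12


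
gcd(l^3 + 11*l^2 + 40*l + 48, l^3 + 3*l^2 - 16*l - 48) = l^2 + 7*l + 12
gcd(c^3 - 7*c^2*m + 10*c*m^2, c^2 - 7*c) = c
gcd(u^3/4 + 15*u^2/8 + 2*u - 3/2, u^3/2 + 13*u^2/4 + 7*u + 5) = u + 2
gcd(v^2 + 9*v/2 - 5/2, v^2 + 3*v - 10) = v + 5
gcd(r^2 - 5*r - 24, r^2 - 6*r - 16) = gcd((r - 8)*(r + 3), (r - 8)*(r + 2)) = r - 8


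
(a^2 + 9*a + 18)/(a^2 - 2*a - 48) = (a + 3)/(a - 8)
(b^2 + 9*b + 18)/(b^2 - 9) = (b + 6)/(b - 3)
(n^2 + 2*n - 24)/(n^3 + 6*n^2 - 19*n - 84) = (n + 6)/(n^2 + 10*n + 21)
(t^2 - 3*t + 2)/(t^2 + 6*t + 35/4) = 4*(t^2 - 3*t + 2)/(4*t^2 + 24*t + 35)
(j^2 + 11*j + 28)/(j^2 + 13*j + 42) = (j + 4)/(j + 6)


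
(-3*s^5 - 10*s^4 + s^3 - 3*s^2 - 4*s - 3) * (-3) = 9*s^5 + 30*s^4 - 3*s^3 + 9*s^2 + 12*s + 9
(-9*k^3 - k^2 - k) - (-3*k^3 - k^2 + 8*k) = -6*k^3 - 9*k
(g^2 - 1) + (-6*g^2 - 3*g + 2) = -5*g^2 - 3*g + 1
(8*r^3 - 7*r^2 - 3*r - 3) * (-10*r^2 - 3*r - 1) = -80*r^5 + 46*r^4 + 43*r^3 + 46*r^2 + 12*r + 3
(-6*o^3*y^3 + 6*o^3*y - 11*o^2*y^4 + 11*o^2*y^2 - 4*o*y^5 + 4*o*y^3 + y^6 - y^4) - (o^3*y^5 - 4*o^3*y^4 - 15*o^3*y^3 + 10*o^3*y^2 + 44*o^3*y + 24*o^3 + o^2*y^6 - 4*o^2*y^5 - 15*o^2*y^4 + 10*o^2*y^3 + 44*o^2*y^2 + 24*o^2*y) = -o^3*y^5 + 4*o^3*y^4 + 9*o^3*y^3 - 10*o^3*y^2 - 38*o^3*y - 24*o^3 - o^2*y^6 + 4*o^2*y^5 + 4*o^2*y^4 - 10*o^2*y^3 - 33*o^2*y^2 - 24*o^2*y - 4*o*y^5 + 4*o*y^3 + y^6 - y^4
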